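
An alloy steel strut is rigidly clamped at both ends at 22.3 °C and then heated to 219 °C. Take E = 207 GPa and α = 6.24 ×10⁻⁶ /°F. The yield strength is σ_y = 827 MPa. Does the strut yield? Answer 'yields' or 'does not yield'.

α = 6.24×10⁻⁶/°F × 9/5 = 11.2×10⁻⁶/K.
ΔT = 196.7 K. Constrained thermal stress σ = E·α·ΔT = 207.0×10³ MPa × 11.2×10⁻⁶ × 196.7 = 457 MPa (compressive).
Compare to σ_y = 827 MPa: σ < σ_y, so it does not yield.

does not yield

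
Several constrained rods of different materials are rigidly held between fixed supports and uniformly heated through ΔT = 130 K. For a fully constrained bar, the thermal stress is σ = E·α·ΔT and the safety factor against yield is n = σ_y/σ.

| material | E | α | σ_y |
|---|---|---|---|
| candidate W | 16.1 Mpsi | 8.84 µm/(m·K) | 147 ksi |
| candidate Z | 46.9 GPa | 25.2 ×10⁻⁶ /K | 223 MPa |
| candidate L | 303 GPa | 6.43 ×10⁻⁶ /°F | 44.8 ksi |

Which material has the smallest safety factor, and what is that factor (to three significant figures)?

candidate L, n = 0.678

Per material, after unit conversion:
  candidate W: E = 111.0, α = 8.84, σ_y = 1014 → σ = 128 MPa, n = 7.95
  candidate Z: E = 46.90, α = 25.2, σ_y = 223.0 → σ = 154 MPa, n = 1.45
  candidate L: E = 303.0, α = 11.6, σ_y = 308.9 → σ = 456 MPa, n = 0.678
The minimum is candidate L at n = 0.678.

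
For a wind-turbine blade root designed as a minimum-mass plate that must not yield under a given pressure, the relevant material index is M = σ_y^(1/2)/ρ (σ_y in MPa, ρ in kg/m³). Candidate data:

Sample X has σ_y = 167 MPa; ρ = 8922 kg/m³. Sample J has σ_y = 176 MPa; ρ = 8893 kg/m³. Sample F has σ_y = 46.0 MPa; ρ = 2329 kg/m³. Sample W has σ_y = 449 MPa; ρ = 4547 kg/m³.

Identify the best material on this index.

sample W

Evaluate M for each candidate:
  sample W: M = 4.66×10⁻³
  sample F: M = 2.91×10⁻³
  sample J: M = 1.49×10⁻³
  sample X: M = 1.45×10⁻³
Sample W has the largest M.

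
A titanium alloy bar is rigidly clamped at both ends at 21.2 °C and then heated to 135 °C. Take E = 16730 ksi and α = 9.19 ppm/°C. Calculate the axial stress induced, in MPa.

121 MPa

E = 16730 ksi = 115.3 GPa.
ΔT = 113.8 K. Constrained thermal stress σ = E·α·ΔT = 115.3×10³ MPa × 9.19×10⁻⁶ × 113.8 = 121 MPa (compressive).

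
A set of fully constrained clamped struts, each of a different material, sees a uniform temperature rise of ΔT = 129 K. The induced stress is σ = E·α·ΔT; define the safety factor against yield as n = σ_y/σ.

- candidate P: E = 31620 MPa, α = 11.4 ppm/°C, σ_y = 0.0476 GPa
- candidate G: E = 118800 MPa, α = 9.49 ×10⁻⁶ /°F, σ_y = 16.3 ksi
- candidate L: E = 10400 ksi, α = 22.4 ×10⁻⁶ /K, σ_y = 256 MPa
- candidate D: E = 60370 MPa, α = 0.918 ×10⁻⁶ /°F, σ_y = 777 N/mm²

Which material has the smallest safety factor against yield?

candidate G

With everything in SI (GPa, ×10⁻⁶/K, MPa):
  candidate P: E = 31.62, α = 11.4, σ_y = 47.60 → σ = 46.5 MPa, n = 1.02
  candidate G: E = 118.8, α = 17.1, σ_y = 112.4 → σ = 262 MPa, n = 0.429
  candidate L: E = 71.71, α = 22.4, σ_y = 256.0 → σ = 207 MPa, n = 1.24
  candidate D: E = 60.37, α = 1.65, σ_y = 777.0 → σ = 12.9 MPa, n = 60.4
Smallest n: candidate G with n = 0.429.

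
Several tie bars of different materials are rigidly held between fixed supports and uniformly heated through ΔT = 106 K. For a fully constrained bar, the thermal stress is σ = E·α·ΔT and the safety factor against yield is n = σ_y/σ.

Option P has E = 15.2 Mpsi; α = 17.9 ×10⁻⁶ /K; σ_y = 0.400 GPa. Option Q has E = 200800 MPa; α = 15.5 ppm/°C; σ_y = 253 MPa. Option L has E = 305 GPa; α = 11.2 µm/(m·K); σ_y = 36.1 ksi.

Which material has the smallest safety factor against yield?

In consistent units (E in GPa, α in ×10⁻⁶/K, σ_y in MPa):
  option P: E = 104.8, α = 17.9, σ_y = 400.0 → σ = 199 MPa, n = 2.01
  option Q: E = 200.8, α = 15.5, σ_y = 253.0 → σ = 330 MPa, n = 0.767
  option L: E = 305.0, α = 11.2, σ_y = 248.9 → σ = 362 MPa, n = 0.687
Option L has the lowest safety factor, n = 0.687.

option L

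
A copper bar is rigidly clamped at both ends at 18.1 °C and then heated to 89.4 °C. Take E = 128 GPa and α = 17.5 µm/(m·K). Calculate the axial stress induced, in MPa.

160 MPa

ΔT = 71.30 K. Constrained thermal stress σ = E·α·ΔT = 128.0×10³ MPa × 17.5×10⁻⁶ × 71.30 = 160 MPa (compressive).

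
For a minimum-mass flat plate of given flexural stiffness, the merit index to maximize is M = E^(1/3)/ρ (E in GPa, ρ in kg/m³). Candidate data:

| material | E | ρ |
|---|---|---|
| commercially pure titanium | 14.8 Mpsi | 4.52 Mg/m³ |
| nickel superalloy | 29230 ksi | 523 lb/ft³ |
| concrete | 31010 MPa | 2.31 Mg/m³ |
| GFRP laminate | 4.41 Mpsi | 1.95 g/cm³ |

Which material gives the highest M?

After converting to SI:
  commercially pure titanium: E = 102.0 GPa, ρ = 4520 kg/m³
  nickel superalloy: E = 201.5 GPa, ρ = 8378 kg/m³
  concrete: E = 31.01 GPa, ρ = 2310 kg/m³
  GFRP laminate: E = 30.41 GPa, ρ = 1950 kg/m³
  GFRP laminate: M = 1.60×10⁻³
  concrete: M = 1.36×10⁻³
  commercially pure titanium: M = 1.03×10⁻³
  nickel superalloy: M = 0.700×10⁻³
GFRP laminate ranks first.

GFRP laminate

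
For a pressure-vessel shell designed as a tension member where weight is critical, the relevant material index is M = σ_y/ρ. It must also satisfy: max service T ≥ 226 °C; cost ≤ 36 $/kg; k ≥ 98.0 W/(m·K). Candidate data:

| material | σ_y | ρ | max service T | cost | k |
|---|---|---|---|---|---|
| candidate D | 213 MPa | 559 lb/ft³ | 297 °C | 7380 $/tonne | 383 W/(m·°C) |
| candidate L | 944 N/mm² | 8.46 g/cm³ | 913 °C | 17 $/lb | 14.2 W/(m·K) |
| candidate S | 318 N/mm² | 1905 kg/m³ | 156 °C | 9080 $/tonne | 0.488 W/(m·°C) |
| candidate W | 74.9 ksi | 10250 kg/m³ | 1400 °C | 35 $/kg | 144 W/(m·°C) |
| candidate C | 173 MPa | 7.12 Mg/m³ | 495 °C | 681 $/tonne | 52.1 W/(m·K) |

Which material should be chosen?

candidate W

Screen on constraints: max service T ≥ 226 °C; cost ≤ 36 $/kg; k ≥ 98.0 W/(m·K). Survivors: candidate D, candidate W.
Putting every candidate on a common basis:
  candidate D: σ_y = 213.0 MPa, ρ = 8954 kg/m³
  candidate W: σ_y = 516.4 MPa, ρ = 10250 kg/m³
  candidate W: M = 50.4 kN·m/kg
  candidate D: M = 23.8 kN·m/kg
Candidate W has the largest M.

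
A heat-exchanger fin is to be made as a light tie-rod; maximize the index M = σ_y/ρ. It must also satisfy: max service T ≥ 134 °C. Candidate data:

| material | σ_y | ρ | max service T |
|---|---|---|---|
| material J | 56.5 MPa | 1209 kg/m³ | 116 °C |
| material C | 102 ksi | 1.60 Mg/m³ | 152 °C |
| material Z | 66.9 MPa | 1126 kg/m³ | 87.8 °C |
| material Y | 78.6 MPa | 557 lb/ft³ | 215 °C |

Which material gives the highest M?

material C

Screen on constraints: max service T ≥ 134 °C. Survivors: material C, material Y.
Putting every candidate on a common basis:
  material C: σ_y = 703.3 MPa, ρ = 1600 kg/m³
  material Y: σ_y = 78.60 MPa, ρ = 8922 kg/m³
  material C: M = 440 kN·m/kg
  material Y: M = 8.81 kN·m/kg
Material C has the largest M.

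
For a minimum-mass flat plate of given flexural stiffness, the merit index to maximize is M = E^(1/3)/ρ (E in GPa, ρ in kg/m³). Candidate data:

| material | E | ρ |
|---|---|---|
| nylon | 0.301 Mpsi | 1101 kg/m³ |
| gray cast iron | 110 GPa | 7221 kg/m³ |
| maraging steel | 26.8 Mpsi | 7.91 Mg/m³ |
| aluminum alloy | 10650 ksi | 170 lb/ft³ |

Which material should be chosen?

aluminum alloy

In SI units:
  nylon: E = 2.075 GPa, ρ = 1101 kg/m³
  gray cast iron: E = 110.0 GPa, ρ = 7221 kg/m³
  maraging steel: E = 184.8 GPa, ρ = 7910 kg/m³
  aluminum alloy: E = 73.43 GPa, ρ = 2723 kg/m³
  aluminum alloy: M = 1.54×10⁻³
  nylon: M = 1.16×10⁻³
  maraging steel: M = 0.720×10⁻³
  gray cast iron: M = 0.664×10⁻³
Aluminum alloy has the largest M.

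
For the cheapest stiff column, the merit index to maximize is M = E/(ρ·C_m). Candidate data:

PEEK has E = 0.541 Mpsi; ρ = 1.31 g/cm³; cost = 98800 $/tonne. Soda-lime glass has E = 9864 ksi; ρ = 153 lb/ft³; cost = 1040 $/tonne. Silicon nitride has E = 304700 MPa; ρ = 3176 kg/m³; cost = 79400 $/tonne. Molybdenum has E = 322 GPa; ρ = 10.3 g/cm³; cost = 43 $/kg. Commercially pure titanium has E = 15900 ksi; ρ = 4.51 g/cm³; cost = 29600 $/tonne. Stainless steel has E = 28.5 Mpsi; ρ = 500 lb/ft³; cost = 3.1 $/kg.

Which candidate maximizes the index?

soda-lime glass

In SI units:
  PEEK: E = 3.730 GPa, ρ = 1310 kg/m³, cost = 98.80 $/kg
  soda-lime glass: E = 68.01 GPa, ρ = 2451 kg/m³, cost = 1.040 $/kg
  silicon nitride: E = 304.7 GPa, ρ = 3176 kg/m³, cost = 79.40 $/kg
  molybdenum: E = 322.0 GPa, ρ = 10300 kg/m³, cost = 43.00 $/kg
  commercially pure titanium: E = 109.6 GPa, ρ = 4510 kg/m³, cost = 29.60 $/kg
  stainless steel: E = 196.5 GPa, ρ = 8009 kg/m³, cost = 3.100 $/kg
  soda-lime glass: M = 26.7 MN·m per $
  stainless steel: M = 7.91 MN·m per $
  silicon nitride: M = 1.21 MN·m per $
  commercially pure titanium: M = 0.821 MN·m per $
  molybdenum: M = 0.727 MN·m per $
  PEEK: M = 0.0288 MN·m per $
Highest index: soda-lime glass.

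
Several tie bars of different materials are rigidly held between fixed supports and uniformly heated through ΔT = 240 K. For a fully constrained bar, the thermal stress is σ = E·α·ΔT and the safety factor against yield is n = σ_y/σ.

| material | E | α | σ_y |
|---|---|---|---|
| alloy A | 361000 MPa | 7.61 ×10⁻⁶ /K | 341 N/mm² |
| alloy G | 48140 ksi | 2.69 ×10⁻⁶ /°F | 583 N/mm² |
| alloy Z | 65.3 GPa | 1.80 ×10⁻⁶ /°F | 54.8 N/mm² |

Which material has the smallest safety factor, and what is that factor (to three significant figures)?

alloy A, n = 0.517

In consistent units (E in GPa, α in ×10⁻⁶/K, σ_y in MPa):
  alloy A: E = 361.0, α = 7.61, σ_y = 341.0 → σ = 659 MPa, n = 0.517
  alloy G: E = 331.9, α = 4.84, σ_y = 583.0 → σ = 386 MPa, n = 1.51
  alloy Z: E = 65.30, α = 3.24, σ_y = 54.80 → σ = 50.8 MPa, n = 1.08
The minimum is alloy A at n = 0.517.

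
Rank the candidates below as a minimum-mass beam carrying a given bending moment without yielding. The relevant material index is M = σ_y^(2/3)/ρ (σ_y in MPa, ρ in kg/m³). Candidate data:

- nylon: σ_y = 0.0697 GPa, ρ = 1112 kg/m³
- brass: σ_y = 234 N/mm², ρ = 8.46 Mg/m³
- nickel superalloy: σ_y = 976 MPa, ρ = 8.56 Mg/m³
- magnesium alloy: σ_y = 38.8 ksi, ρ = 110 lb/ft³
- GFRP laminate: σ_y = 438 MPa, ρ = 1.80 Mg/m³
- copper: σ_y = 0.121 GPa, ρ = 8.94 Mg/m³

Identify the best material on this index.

Normalizing units and computing the index:
  nylon: σ_y = 69.70 MPa, ρ = 1112 kg/m³
  brass: σ_y = 234.0 MPa, ρ = 8460 kg/m³
  nickel superalloy: σ_y = 976.0 MPa, ρ = 8560 kg/m³
  magnesium alloy: σ_y = 267.5 MPa, ρ = 1762 kg/m³
  GFRP laminate: σ_y = 438.0 MPa, ρ = 1800 kg/m³
  copper: σ_y = 121.0 MPa, ρ = 8940 kg/m³
  GFRP laminate: M = 32.0×10⁻³
  magnesium alloy: M = 23.6×10⁻³
  nylon: M = 15.2×10⁻³
  nickel superalloy: M = 11.5×10⁻³
  brass: M = 4.49×10⁻³
  copper: M = 2.74×10⁻³
GFRP laminate ranks first.

GFRP laminate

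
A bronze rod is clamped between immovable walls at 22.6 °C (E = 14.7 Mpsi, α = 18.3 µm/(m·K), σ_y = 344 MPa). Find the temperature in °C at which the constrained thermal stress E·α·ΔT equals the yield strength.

E = 14.7 Mpsi = 101.4 GPa.
E·α·ΔT = 344.0 MPa ⇒ ΔT = 344.0 / (101.4×10³ × 18.3×10⁻⁶) = 185.5 K.
T = 22.6 + 185.5 = 208.1 °C.

208 °C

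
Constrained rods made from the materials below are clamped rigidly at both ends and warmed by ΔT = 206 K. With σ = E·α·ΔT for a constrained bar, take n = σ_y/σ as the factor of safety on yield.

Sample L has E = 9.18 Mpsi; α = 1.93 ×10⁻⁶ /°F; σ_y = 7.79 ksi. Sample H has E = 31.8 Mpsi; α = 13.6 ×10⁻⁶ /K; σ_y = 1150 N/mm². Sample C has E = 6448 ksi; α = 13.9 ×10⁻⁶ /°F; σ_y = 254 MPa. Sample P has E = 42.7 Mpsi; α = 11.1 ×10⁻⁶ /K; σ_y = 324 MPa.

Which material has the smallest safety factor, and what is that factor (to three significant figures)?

sample P, n = 0.481

In consistent units (E in GPa, α in ×10⁻⁶/K, σ_y in MPa):
  sample L: E = 63.29, α = 3.47, σ_y = 53.71 → σ = 45.3 MPa, n = 1.19
  sample H: E = 219.3, α = 13.6, σ_y = 1150 → σ = 614 MPa, n = 1.87
  sample C: E = 44.46, α = 25.0, σ_y = 254.0 → σ = 229 MPa, n = 1.11
  sample P: E = 294.4, α = 11.1, σ_y = 324.0 → σ = 673 MPa, n = 0.481
Smallest n: sample P with n = 0.481.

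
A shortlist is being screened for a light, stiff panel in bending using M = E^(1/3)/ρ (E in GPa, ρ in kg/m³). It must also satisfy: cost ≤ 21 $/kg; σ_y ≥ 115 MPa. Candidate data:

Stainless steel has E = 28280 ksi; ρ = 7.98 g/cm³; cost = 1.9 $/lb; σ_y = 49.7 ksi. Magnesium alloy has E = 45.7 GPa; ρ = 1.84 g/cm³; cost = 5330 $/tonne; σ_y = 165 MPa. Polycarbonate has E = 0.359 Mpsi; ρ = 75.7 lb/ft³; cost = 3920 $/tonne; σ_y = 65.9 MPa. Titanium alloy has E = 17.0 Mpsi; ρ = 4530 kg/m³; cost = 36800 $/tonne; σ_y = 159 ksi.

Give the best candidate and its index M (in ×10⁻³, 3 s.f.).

Screen on constraints: cost ≤ 21 $/kg; σ_y ≥ 115 MPa. Survivors: stainless steel, magnesium alloy.
Convert each candidate to consistent units, then evaluate M:
  stainless steel: E = 195.0 GPa, ρ = 7980 kg/m³
  magnesium alloy: E = 45.70 GPa, ρ = 1840 kg/m³
  magnesium alloy: M = 1.94×10⁻³
  stainless steel: M = 0.727×10⁻³
Magnesium alloy has the largest M.

magnesium alloy, M = 1.94×10⁻³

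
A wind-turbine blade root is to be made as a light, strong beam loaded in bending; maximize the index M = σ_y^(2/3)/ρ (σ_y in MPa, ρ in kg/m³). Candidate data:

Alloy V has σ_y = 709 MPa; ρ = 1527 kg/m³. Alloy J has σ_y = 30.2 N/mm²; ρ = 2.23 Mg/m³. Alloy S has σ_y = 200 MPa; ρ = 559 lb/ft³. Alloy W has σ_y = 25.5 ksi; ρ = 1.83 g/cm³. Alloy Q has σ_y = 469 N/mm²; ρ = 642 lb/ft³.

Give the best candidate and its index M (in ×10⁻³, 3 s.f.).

After converting to SI:
  alloy V: σ_y = 709.0 MPa, ρ = 1527 kg/m³
  alloy J: σ_y = 30.20 MPa, ρ = 2230 kg/m³
  alloy S: σ_y = 200.0 MPa, ρ = 8954 kg/m³
  alloy W: σ_y = 175.8 MPa, ρ = 1830 kg/m³
  alloy Q: σ_y = 469.0 MPa, ρ = 10280 kg/m³
  alloy V: M = 52.1×10⁻³
  alloy W: M = 17.1×10⁻³
  alloy Q: M = 5.87×10⁻³
  alloy J: M = 4.35×10⁻³
  alloy S: M = 3.82×10⁻³
Alloy V ranks first.

alloy V, M = 52.1×10⁻³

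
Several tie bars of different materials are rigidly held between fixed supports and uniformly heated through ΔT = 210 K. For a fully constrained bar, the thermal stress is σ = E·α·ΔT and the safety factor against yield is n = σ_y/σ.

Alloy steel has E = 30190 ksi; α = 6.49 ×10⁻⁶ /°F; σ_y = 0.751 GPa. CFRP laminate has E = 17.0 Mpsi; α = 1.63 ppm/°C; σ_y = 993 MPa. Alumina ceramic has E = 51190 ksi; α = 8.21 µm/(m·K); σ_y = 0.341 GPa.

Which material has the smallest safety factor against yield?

Converting E to GPa, α to ×10⁻⁶/K, σ_y to MPa, then σ and n for each:
  alloy steel: E = 208.2, α = 11.7, σ_y = 751.0 → σ = 511 MPa, n = 1.47
  CFRP laminate: E = 117.2, α = 1.63, σ_y = 993.0 → σ = 40.1 MPa, n = 24.7
  alumina ceramic: E = 352.9, α = 8.21, σ_y = 341.0 → σ = 609 MPa, n = 0.560
Alumina ceramic has the lowest safety factor, n = 0.560.

alumina ceramic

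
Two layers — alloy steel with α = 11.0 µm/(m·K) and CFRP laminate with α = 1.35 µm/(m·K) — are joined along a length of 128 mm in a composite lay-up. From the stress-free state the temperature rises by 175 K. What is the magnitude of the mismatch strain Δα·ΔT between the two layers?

Δα = |11.0 − 1.35|×10⁻⁶/K = 9.65×10⁻⁶/K.
Mismatch strain = Δα·ΔT = 9.65×10⁻⁶ × 175.0 = 1.69×10⁻³.

1.69×10⁻³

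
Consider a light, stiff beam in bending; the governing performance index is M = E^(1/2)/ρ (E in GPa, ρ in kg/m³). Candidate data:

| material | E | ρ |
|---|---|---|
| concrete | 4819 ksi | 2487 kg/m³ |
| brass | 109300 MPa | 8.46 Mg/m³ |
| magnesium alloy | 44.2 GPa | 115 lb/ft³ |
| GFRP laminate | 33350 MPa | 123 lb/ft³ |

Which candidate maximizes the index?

magnesium alloy

In SI units:
  concrete: E = 33.23 GPa, ρ = 2487 kg/m³
  brass: E = 109.3 GPa, ρ = 8460 kg/m³
  magnesium alloy: E = 44.20 GPa, ρ = 1842 kg/m³
  GFRP laminate: E = 33.35 GPa, ρ = 1970 kg/m³
  magnesium alloy: M = 3.61×10⁻³
  GFRP laminate: M = 2.93×10⁻³
  concrete: M = 2.32×10⁻³
  brass: M = 1.24×10⁻³
Magnesium alloy has the largest M.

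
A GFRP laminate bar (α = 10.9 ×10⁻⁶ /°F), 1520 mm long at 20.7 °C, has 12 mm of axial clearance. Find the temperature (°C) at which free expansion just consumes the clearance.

423 °C

α = 10.9×10⁻⁶/°F × 9/5 = 19.6×10⁻⁶/K.
α·L₀·ΔT = 12.0 mm ⇒ ΔT = 12.0 / (19.6×10⁻⁶ × 1520.0) = 402.4 K.
T = 20.7 + 402.4 = 423.1 °C.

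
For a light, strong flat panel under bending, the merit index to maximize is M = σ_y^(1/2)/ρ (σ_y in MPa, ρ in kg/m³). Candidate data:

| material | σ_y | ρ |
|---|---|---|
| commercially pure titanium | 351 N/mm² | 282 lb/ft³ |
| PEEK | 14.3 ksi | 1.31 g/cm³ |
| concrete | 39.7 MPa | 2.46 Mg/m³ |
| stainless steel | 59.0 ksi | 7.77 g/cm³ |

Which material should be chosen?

PEEK

After converting to SI:
  commercially pure titanium: σ_y = 351.0 MPa, ρ = 4517 kg/m³
  PEEK: σ_y = 98.60 MPa, ρ = 1310 kg/m³
  concrete: σ_y = 39.70 MPa, ρ = 2460 kg/m³
  stainless steel: σ_y = 406.8 MPa, ρ = 7770 kg/m³
  PEEK: M = 7.58×10⁻³
  commercially pure titanium: M = 4.15×10⁻³
  stainless steel: M = 2.60×10⁻³
  concrete: M = 2.56×10⁻³
PEEK ranks first.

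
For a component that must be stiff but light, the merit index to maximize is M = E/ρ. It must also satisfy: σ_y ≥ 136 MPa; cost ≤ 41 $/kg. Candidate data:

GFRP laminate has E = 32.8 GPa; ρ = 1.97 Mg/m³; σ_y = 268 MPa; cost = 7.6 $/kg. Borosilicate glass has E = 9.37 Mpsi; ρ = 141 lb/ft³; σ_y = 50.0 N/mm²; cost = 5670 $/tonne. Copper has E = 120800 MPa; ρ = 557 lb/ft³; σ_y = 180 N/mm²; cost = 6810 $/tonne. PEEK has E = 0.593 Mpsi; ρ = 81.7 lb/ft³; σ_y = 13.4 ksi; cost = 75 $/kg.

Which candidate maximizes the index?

Screen on constraints: σ_y ≥ 136 MPa; cost ≤ 41 $/kg. Survivors: GFRP laminate, copper.
Normalizing units and computing the index:
  GFRP laminate: E = 32.80 GPa, ρ = 1970 kg/m³
  copper: E = 120.8 GPa, ρ = 8922 kg/m³
  GFRP laminate: M = 16.6 MN·m/kg
  copper: M = 13.5 MN·m/kg
Highest index: GFRP laminate.

GFRP laminate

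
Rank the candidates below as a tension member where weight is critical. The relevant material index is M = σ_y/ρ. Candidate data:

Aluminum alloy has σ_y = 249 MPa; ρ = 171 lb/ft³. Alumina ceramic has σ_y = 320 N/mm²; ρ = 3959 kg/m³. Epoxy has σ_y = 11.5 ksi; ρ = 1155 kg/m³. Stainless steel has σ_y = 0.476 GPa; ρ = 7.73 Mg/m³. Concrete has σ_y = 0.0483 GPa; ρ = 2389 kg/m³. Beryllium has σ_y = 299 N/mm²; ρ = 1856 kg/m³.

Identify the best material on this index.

Normalizing units and computing the index:
  aluminum alloy: σ_y = 249.0 MPa, ρ = 2739 kg/m³
  alumina ceramic: σ_y = 320.0 MPa, ρ = 3959 kg/m³
  epoxy: σ_y = 79.29 MPa, ρ = 1155 kg/m³
  stainless steel: σ_y = 476.0 MPa, ρ = 7730 kg/m³
  concrete: σ_y = 48.30 MPa, ρ = 2389 kg/m³
  beryllium: σ_y = 299.0 MPa, ρ = 1856 kg/m³
  beryllium: M = 161 kN·m/kg
  aluminum alloy: M = 90.9 kN·m/kg
  alumina ceramic: M = 80.8 kN·m/kg
  epoxy: M = 68.6 kN·m/kg
  stainless steel: M = 61.6 kN·m/kg
  concrete: M = 20.2 kN·m/kg
Beryllium ranks first.

beryllium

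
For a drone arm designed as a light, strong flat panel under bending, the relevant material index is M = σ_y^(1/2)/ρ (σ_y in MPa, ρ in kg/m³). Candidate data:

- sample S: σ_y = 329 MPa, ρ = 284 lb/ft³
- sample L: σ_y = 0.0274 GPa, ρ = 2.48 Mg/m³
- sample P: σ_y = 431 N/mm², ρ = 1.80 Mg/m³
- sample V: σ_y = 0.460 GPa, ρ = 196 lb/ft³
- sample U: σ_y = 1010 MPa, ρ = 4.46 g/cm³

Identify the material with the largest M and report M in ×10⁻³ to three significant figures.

After converting to SI:
  sample S: σ_y = 329.0 MPa, ρ = 4549 kg/m³
  sample L: σ_y = 27.40 MPa, ρ = 2480 kg/m³
  sample P: σ_y = 431.0 MPa, ρ = 1800 kg/m³
  sample V: σ_y = 460.0 MPa, ρ = 3140 kg/m³
  sample U: σ_y = 1010 MPa, ρ = 4460 kg/m³
  sample P: M = 11.5×10⁻³
  sample U: M = 7.13×10⁻³
  sample V: M = 6.83×10⁻³
  sample S: M = 3.99×10⁻³
  sample L: M = 2.11×10⁻³
Sample P has the largest M.

sample P, M = 11.5×10⁻³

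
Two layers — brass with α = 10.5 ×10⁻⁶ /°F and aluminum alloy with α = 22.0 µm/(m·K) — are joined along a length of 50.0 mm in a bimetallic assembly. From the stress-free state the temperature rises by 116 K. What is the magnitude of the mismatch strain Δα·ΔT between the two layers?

brass: α = 10.5×10⁻⁶/°F × 9/5 = 18.9×10⁻⁶/K.
Δα = |18.9 − 22.0|×10⁻⁶/K = 3.10×10⁻⁶/K.
Mismatch strain = Δα·ΔT = 3.10×10⁻⁶ × 116.0 = 3.60×10⁻⁴.

3.60×10⁻⁴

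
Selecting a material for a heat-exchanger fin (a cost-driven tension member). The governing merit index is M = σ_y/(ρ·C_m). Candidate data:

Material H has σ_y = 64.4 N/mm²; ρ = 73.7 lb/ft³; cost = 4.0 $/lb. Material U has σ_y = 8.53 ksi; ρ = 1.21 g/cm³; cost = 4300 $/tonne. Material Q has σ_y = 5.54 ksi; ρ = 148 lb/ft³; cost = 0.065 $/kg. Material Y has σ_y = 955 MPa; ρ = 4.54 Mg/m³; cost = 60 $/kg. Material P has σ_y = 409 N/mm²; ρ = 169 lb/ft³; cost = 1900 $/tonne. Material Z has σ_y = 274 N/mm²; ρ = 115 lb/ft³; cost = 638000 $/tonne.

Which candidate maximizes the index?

material Q

Normalizing units and computing the index:
  material H: σ_y = 64.40 MPa, ρ = 1181 kg/m³, cost = 8.818 $/kg
  material U: σ_y = 58.81 MPa, ρ = 1210 kg/m³, cost = 4.300 $/kg
  material Q: σ_y = 38.20 MPa, ρ = 2371 kg/m³, cost = 0.06500 $/kg
  material Y: σ_y = 955.0 MPa, ρ = 4540 kg/m³, cost = 60.00 $/kg
  material P: σ_y = 409.0 MPa, ρ = 2707 kg/m³, cost = 1.900 $/kg
  material Z: σ_y = 274.0 MPa, ρ = 1842 kg/m³, cost = 638.0 $/kg
  material Q: M = 248 kN·m per $
  material P: M = 79.5 kN·m per $
  material U: M = 11.3 kN·m per $
  material H: M = 6.19 kN·m per $
  material Y: M = 3.51 kN·m per $
  material Z: M = 0.233 kN·m per $
The maximum is for material Q.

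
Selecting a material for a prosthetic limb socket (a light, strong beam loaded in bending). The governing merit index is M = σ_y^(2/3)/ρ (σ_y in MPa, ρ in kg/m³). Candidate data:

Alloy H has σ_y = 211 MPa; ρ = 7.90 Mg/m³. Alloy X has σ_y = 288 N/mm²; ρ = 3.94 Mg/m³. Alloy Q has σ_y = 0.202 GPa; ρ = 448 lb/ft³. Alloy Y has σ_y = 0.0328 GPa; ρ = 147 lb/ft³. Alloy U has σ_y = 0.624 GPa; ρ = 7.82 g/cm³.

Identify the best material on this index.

In SI units:
  alloy H: σ_y = 211.0 MPa, ρ = 7900 kg/m³
  alloy X: σ_y = 288.0 MPa, ρ = 3940 kg/m³
  alloy Q: σ_y = 202.0 MPa, ρ = 7176 kg/m³
  alloy Y: σ_y = 32.80 MPa, ρ = 2355 kg/m³
  alloy U: σ_y = 624.0 MPa, ρ = 7820 kg/m³
  alloy X: M = 11.1×10⁻³
  alloy U: M = 9.34×10⁻³
  alloy Q: M = 4.80×10⁻³
  alloy H: M = 4.49×10⁻³
  alloy Y: M = 4.35×10⁻³
Highest index: alloy X.

alloy X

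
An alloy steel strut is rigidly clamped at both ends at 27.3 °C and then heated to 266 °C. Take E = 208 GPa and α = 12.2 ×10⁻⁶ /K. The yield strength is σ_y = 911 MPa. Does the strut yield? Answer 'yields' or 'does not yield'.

ΔT = 238.7 K. Constrained thermal stress σ = E·α·ΔT = 208.0×10³ MPa × 12.2×10⁻⁶ × 238.7 = 606 MPa (compressive).
Compare to σ_y = 911 MPa: σ < σ_y, so it does not yield.

does not yield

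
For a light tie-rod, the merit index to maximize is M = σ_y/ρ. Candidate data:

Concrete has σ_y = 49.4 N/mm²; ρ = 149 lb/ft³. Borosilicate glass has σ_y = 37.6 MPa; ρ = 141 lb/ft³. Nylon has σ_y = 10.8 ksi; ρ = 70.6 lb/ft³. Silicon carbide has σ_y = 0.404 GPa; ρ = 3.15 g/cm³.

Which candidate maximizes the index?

silicon carbide

Putting every candidate on a common basis:
  concrete: σ_y = 49.40 MPa, ρ = 2387 kg/m³
  borosilicate glass: σ_y = 37.60 MPa, ρ = 2259 kg/m³
  nylon: σ_y = 74.46 MPa, ρ = 1131 kg/m³
  silicon carbide: σ_y = 404.0 MPa, ρ = 3150 kg/m³
  silicon carbide: M = 128 kN·m/kg
  nylon: M = 65.8 kN·m/kg
  concrete: M = 20.7 kN·m/kg
  borosilicate glass: M = 16.6 kN·m/kg
Highest index: silicon carbide.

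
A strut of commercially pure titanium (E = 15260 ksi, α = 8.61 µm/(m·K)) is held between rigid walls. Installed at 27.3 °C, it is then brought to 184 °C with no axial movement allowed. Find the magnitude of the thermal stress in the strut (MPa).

142 MPa

E = 15260 ksi = 105.2 GPa.
ΔT = 156.7 K. Constrained thermal stress σ = E·α·ΔT = 105.2×10³ MPa × 8.61×10⁻⁶ × 156.7 = 142 MPa (compressive).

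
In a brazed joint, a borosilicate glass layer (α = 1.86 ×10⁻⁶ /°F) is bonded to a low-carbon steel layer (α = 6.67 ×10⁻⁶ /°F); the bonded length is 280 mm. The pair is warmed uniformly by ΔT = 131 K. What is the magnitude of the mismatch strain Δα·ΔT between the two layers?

1.13×10⁻³

borosilicate glass: α = 1.86×10⁻⁶/°F × 9/5 = 3.35×10⁻⁶/K.
low-carbon steel: α = 6.67×10⁻⁶/°F × 9/5 = 12.0×10⁻⁶/K.
Δα = |3.35 − 12.0|×10⁻⁶/K = 8.66×10⁻⁶/K.
Mismatch strain = Δα·ΔT = 8.66×10⁻⁶ × 131.0 = 1.13×10⁻³.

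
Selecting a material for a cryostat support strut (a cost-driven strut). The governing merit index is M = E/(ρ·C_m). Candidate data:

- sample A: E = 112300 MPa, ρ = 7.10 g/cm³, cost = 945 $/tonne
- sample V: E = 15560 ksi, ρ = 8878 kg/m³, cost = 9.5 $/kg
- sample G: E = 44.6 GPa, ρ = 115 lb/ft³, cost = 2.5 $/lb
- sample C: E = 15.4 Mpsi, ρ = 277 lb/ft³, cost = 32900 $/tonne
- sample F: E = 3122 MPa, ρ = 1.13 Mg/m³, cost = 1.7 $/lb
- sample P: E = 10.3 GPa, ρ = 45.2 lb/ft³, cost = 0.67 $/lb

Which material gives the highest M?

In SI units:
  sample A: E = 112.3 GPa, ρ = 7100 kg/m³, cost = 0.9450 $/kg
  sample V: E = 107.3 GPa, ρ = 8878 kg/m³, cost = 9.500 $/kg
  sample G: E = 44.60 GPa, ρ = 1842 kg/m³, cost = 5.511 $/kg
  sample C: E = 106.2 GPa, ρ = 4437 kg/m³, cost = 32.90 $/kg
  sample F: E = 3.122 GPa, ρ = 1130 kg/m³, cost = 3.748 $/kg
  sample P: E = 10.30 GPa, ρ = 724.0 kg/m³, cost = 1.477 $/kg
  sample A: M = 16.7 MN·m per $
  sample P: M = 9.63 MN·m per $
  sample G: M = 4.39 MN·m per $
  sample V: M = 1.27 MN·m per $
  sample F: M = 0.737 MN·m per $
  sample C: M = 0.727 MN·m per $
Highest index: sample A.

sample A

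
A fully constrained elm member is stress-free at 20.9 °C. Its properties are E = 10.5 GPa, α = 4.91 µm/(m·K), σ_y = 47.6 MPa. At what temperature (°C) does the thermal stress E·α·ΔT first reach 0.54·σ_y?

E·α·ΔT = 25.70 MPa ⇒ ΔT = 25.70 / (10.50×10³ × 4.91×10⁻⁶) = 498.6 K.
T = 20.9 + 498.6 = 519.5 °C.

519 °C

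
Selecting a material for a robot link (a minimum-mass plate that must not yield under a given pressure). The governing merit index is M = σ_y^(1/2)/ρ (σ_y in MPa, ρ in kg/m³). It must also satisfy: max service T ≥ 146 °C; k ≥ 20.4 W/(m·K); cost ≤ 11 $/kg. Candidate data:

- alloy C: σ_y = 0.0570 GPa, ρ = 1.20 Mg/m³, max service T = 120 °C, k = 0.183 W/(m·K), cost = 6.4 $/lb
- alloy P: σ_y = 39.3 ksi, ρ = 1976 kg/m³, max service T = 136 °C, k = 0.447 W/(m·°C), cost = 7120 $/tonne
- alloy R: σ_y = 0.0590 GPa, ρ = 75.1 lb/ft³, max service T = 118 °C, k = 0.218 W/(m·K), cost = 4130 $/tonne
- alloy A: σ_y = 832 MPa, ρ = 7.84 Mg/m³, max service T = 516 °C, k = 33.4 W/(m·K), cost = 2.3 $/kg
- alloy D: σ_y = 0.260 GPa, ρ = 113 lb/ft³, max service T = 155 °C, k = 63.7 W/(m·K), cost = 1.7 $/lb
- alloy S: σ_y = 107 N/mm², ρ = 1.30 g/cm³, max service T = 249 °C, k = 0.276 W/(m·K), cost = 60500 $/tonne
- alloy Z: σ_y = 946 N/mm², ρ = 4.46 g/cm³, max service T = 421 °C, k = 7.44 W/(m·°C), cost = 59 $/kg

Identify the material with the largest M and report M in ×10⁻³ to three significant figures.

Screen on constraints: max service T ≥ 146 °C; k ≥ 20.4 W/(m·K); cost ≤ 11 $/kg. Survivors: alloy A, alloy D.
Convert each candidate to consistent units, then evaluate M:
  alloy A: σ_y = 832.0 MPa, ρ = 7840 kg/m³
  alloy D: σ_y = 260.0 MPa, ρ = 1810 kg/m³
  alloy D: M = 8.91×10⁻³
  alloy A: M = 3.68×10⁻³
Alloy D ranks first.

alloy D, M = 8.91×10⁻³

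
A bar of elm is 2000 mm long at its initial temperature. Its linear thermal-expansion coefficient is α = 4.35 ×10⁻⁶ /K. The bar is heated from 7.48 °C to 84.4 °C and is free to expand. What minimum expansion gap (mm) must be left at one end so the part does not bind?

0.669 mm

ΔT = 84.4 − 7.48 = 76.92 K.
ΔL = α·L₀·ΔT = 4.35×10⁻⁶ × 2000 mm × 76.92 K = 0.669 mm.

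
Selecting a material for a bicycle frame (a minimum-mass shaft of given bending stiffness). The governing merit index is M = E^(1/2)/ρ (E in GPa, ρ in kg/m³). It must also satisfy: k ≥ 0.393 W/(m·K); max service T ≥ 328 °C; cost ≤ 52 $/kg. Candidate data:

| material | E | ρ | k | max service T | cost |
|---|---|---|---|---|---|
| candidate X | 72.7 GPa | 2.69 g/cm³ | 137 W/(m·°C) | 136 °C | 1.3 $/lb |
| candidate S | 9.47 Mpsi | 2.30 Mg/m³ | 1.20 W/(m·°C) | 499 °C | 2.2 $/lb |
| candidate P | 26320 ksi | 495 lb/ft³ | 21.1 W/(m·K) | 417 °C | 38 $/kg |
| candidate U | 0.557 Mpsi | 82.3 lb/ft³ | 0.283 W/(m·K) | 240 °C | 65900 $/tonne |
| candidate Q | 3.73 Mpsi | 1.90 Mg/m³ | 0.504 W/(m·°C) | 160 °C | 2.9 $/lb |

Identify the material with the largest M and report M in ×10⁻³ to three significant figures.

candidate S, M = 3.51×10⁻³

Screen on constraints: k ≥ 0.393 W/(m·K); max service T ≥ 328 °C; cost ≤ 52 $/kg. Survivors: candidate S, candidate P.
After converting to SI:
  candidate S: E = 65.29 GPa, ρ = 2300 kg/m³
  candidate P: E = 181.5 GPa, ρ = 7929 kg/m³
  candidate S: M = 3.51×10⁻³
  candidate P: M = 1.70×10⁻³
The maximum is for candidate S.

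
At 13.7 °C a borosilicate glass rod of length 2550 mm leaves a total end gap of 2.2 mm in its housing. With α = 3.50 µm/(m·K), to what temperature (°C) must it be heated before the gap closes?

α·L₀·ΔT = 2.2 mm ⇒ ΔT = 2.2 / (3.50×10⁻⁶ × 2550.0) = 246.5 K.
T = 13.7 + 246.5 = 260.2 °C.

260 °C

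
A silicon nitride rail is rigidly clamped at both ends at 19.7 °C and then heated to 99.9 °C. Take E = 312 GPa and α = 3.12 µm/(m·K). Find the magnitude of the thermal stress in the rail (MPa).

78.1 MPa

ΔT = 80.20 K. Constrained thermal stress σ = E·α·ΔT = 312.0×10³ MPa × 3.12×10⁻⁶ × 80.20 = 78.1 MPa (compressive).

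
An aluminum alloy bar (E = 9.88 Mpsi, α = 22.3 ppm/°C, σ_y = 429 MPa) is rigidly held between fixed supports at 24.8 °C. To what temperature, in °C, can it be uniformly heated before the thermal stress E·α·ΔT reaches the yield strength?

307 °C

E = 9.88 Mpsi = 68.12 GPa.
E·α·ΔT = 429.0 MPa ⇒ ΔT = 429.0 / (68.12×10³ × 22.3×10⁻⁶) = 282.4 K.
T = 24.8 + 282.4 = 307.2 °C.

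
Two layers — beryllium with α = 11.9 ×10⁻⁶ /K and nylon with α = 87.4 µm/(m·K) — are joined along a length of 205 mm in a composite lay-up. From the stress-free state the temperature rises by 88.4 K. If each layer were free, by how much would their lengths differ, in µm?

1370 µm

Δα = |11.9 − 87.4|×10⁻⁶/K = 75.5×10⁻⁶/K.
ΔL_mismatch = Δα·L·ΔT = 75.5×10⁻⁶ × 205.0 mm × 88.4 K = 1370 µm.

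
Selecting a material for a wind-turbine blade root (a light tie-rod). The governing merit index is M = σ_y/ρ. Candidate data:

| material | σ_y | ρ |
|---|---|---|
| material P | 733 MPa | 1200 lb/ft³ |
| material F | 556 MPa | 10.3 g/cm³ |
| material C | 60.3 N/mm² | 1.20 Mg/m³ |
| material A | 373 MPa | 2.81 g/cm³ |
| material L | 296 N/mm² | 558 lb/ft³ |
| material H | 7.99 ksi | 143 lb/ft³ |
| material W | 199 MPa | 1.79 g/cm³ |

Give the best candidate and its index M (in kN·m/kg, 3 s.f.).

material A, M = 133 kN·m/kg

Putting every candidate on a common basis:
  material P: σ_y = 733.0 MPa, ρ = 19220 kg/m³
  material F: σ_y = 556.0 MPa, ρ = 10300 kg/m³
  material C: σ_y = 60.30 MPa, ρ = 1200 kg/m³
  material A: σ_y = 373.0 MPa, ρ = 2810 kg/m³
  material L: σ_y = 296.0 MPa, ρ = 8938 kg/m³
  material H: σ_y = 55.09 MPa, ρ = 2291 kg/m³
  material W: σ_y = 199.0 MPa, ρ = 1790 kg/m³
  material A: M = 133 kN·m/kg
  material W: M = 111 kN·m/kg
  material F: M = 54.0 kN·m/kg
  material C: M = 50.2 kN·m/kg
  material P: M = 38.1 kN·m/kg
  material L: M = 33.1 kN·m/kg
  material H: M = 24.0 kN·m/kg
Highest index: material A.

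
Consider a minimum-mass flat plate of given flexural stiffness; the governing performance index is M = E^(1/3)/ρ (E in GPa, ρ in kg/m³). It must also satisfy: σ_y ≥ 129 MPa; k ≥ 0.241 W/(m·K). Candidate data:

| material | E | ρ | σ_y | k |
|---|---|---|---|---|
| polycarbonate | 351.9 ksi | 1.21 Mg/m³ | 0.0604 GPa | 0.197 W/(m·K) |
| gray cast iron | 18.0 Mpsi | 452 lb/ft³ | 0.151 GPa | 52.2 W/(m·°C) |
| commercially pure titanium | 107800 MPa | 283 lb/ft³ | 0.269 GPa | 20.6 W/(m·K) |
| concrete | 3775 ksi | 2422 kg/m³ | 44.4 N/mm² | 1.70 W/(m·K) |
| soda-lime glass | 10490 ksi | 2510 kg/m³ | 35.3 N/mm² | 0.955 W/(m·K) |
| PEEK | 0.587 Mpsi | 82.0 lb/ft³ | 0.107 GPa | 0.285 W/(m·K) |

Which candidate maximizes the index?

Screen on constraints: σ_y ≥ 129 MPa; k ≥ 0.241 W/(m·K). Survivors: gray cast iron, commercially pure titanium.
Putting every candidate on a common basis:
  gray cast iron: E = 124.1 GPa, ρ = 7240 kg/m³
  commercially pure titanium: E = 107.8 GPa, ρ = 4533 kg/m³
  commercially pure titanium: M = 1.05×10⁻³
  gray cast iron: M = 0.689×10⁻³
Commercially pure titanium has the largest M.

commercially pure titanium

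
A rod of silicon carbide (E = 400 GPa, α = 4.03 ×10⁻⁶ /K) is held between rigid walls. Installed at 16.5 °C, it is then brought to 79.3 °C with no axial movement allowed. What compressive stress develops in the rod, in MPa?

101 MPa

ΔT = 62.80 K. Constrained thermal stress σ = E·α·ΔT = 400.0×10³ MPa × 4.03×10⁻⁶ × 62.80 = 101 MPa (compressive).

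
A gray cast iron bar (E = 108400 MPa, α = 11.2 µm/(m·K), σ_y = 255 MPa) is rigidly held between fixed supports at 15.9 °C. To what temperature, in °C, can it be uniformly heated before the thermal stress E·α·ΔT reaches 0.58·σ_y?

138 °C

E = 108400 MPa = 108.4 GPa.
E·α·ΔT = 147.9 MPa ⇒ ΔT = 147.9 / (108.4×10³ × 11.2×10⁻⁶) = 121.8 K.
T = 15.9 + 121.8 = 137.7 °C.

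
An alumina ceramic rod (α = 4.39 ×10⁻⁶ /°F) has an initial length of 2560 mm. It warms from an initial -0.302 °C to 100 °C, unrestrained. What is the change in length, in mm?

Convert α: 4.39×10⁻⁶/°F × (9/5) = 7.90×10⁻⁶/K.
ΔT = 100 − (-0.302) = 100.3 K.
ΔL = α·L₀·ΔT = 7.90×10⁻⁶ × 2560 mm × 100.3 K = 2.03 mm.

2.03 mm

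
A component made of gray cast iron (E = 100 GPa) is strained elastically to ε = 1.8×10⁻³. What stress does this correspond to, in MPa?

σ = E·ε = 100000 MPa × 1.8×10⁻³ = 180 MPa.

180 MPa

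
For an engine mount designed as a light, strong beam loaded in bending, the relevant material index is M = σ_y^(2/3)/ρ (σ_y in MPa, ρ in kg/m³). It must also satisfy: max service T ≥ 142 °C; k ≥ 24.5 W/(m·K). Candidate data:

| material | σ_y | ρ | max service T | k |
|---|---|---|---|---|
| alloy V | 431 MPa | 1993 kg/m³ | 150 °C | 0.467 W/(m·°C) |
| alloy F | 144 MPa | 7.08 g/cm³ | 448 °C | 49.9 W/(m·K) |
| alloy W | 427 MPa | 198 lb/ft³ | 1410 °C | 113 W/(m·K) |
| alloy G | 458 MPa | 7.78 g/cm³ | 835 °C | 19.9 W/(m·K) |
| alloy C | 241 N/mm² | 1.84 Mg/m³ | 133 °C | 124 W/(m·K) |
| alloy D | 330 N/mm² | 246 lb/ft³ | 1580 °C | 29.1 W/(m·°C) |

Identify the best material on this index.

Screen on constraints: max service T ≥ 142 °C; k ≥ 24.5 W/(m·K). Survivors: alloy F, alloy W, alloy D.
Putting every candidate on a common basis:
  alloy F: σ_y = 144.0 MPa, ρ = 7080 kg/m³
  alloy W: σ_y = 427.0 MPa, ρ = 3172 kg/m³
  alloy D: σ_y = 330.0 MPa, ρ = 3941 kg/m³
  alloy W: M = 17.9×10⁻³
  alloy D: M = 12.1×10⁻³
  alloy F: M = 3.88×10⁻³
Alloy W has the largest M.

alloy W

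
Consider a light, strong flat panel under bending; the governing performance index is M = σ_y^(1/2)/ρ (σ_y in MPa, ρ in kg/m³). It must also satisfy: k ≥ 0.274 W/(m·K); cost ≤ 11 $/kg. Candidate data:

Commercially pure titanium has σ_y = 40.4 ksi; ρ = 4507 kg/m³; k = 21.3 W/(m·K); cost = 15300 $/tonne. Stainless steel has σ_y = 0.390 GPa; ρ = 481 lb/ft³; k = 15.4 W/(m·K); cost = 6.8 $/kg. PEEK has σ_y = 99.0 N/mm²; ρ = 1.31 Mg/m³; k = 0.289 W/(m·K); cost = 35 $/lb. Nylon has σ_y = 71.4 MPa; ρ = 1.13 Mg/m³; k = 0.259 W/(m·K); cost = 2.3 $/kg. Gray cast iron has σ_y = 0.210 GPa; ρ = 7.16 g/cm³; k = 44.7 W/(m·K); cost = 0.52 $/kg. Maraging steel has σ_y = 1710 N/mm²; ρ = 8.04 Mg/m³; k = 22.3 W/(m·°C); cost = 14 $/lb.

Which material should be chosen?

stainless steel

Screen on constraints: k ≥ 0.274 W/(m·K); cost ≤ 11 $/kg. Survivors: stainless steel, gray cast iron.
Putting every candidate on a common basis:
  stainless steel: σ_y = 390.0 MPa, ρ = 7705 kg/m³
  gray cast iron: σ_y = 210.0 MPa, ρ = 7160 kg/m³
  stainless steel: M = 2.56×10⁻³
  gray cast iron: M = 2.02×10⁻³
Stainless steel has the largest M.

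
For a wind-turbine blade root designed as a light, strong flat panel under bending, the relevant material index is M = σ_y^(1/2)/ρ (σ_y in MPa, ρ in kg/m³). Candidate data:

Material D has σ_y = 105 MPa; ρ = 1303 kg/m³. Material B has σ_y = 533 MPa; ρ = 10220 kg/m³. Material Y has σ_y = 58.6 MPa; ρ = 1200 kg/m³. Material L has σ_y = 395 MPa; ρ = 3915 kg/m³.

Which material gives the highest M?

material D

Per-candidate index values:
  material D: M = 7.86×10⁻³
  material Y: M = 6.38×10⁻³
  material L: M = 5.08×10⁻³
  material B: M = 2.26×10⁻³
The maximum is for material D.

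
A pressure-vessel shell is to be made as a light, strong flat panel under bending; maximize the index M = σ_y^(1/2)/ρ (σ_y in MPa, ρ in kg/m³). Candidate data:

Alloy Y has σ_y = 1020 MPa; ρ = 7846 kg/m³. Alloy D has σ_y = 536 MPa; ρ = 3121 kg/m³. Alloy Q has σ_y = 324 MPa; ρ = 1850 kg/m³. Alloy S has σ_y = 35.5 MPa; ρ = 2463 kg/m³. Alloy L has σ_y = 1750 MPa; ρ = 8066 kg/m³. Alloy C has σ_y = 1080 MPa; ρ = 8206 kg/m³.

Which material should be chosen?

alloy Q

Evaluate M for each candidate:
  alloy Q: M = 9.73×10⁻³
  alloy D: M = 7.42×10⁻³
  alloy L: M = 5.19×10⁻³
  alloy Y: M = 4.07×10⁻³
  alloy C: M = 4.00×10⁻³
  alloy S: M = 2.42×10⁻³
Highest index: alloy Q.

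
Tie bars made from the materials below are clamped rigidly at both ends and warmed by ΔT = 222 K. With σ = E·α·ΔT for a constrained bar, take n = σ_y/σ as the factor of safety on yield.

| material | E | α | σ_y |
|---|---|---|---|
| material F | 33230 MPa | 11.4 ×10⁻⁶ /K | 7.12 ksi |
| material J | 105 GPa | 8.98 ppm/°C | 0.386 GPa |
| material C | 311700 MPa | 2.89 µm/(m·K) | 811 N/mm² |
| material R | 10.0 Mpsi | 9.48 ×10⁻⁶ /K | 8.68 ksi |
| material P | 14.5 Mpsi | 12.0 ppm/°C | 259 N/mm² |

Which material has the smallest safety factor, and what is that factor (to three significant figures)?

material R, n = 0.412

Per material, after unit conversion:
  material F: E = 33.23, α = 11.4, σ_y = 49.09 → σ = 84.1 MPa, n = 0.584
  material J: E = 105.0, α = 8.98, σ_y = 386.0 → σ = 209 MPa, n = 1.84
  material C: E = 311.7, α = 2.89, σ_y = 811.0 → σ = 200 MPa, n = 4.06
  material R: E = 68.95, α = 9.48, σ_y = 59.85 → σ = 145 MPa, n = 0.412
  material P: E = 99.97, α = 12.0, σ_y = 259.0 → σ = 266 MPa, n = 0.972
The minimum is material R at n = 0.412.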